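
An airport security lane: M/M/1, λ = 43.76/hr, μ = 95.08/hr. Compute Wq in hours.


ρ = 43.76/95.08 = 0.4602
Wq = ρ/(μ−λ) = 0.4602/(95.08 − 43.76) = 0.4602/51.32 = 0.008968 hr

Final: 0.008968 hr


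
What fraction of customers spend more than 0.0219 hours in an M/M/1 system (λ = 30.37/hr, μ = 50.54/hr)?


W ~ Exponential(μ−λ) for M/M/1.
μ − λ = 50.54 − 30.37 = 20.1700
P(W > t) = e^{−(μ−λ)t} = e^{−0.4417} = 0.642928

Final: 0.642928


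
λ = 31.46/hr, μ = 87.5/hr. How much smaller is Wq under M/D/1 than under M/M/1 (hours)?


ρ = 31.46/87.5 = 0.3595
Wq(M/M/1) = ρ/(μ−λ) = 0.3595/56.04 = 0.006416 hr
Wq(M/D/1) = ρ/(2(μ−λ)) = 0.003208 hr
Savings = 0.006416 − 0.003208 = 0.003208 hr

Final: 0.003208 hr


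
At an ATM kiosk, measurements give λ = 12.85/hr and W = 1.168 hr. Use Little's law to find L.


L = λW = 12.85·1.168 = 15.0088

Final: 15.0088


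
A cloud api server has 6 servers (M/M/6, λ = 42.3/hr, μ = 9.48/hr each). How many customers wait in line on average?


a = λ/μ = 4.4620; ρ = a/6 = 0.7437
P₀ = 0.009593
Lq = P₀·a^c·ρ / (c!·(1−ρ)²) = 0.009593·7892.09274·0.7437/(720·0.06570)
= 1.19016

Final: 1.19016


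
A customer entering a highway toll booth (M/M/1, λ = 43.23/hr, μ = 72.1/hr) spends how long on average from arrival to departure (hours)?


W = 1/(μ−λ) = 1/(72.1 − 43.23) = 1/28.87 = 0.03464 hr

Final: 0.03464 hr


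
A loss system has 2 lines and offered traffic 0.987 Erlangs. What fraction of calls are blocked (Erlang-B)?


B(c,a) = (a^c/c!) / Σ_{k=0}^{c} a^k/k!
a^2/2! = 0.487084
Σ terms (k=0..2): 1.00000 + 0.98700 + 0.48708 = 2.474085
B = 0.487084/2.474085 = 0.196875

Final: 0.196875


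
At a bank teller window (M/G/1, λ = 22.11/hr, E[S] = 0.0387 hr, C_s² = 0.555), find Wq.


ρ = λ·E[S] = 22.11·0.0387 = 0.8557
E[S²] = E[S]²(1+C_s²) = 0.0387²·(1+0.555) = 0.002329
Wq = λ·E[S²]/(2(1−ρ)) = 22.11·0.002329/(2·0.1443) = 0.17837 hr

Final: 0.17837 hr


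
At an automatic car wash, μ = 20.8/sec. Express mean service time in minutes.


Mean service time = 1/μ = 1/20.8 second = 0.04808 second
In minutes: 0.04808 × 0.0166667 = 0.0008013 min

Final: 0.0008013 min


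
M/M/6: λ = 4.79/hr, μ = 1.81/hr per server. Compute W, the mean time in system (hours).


a = 2.6464; ρ = 0.4411; P₀ = 0.070343
Lq = P₀·a^c·ρ/(c!(1−ρ)²) = 0.04738
Wq = Lq/λ = 0.04738/4.79 = 0.009892 hr
W = Wq + 1/μ = 0.009892 + 0.55249 = 0.56238 hr

Final: 0.56238 hr


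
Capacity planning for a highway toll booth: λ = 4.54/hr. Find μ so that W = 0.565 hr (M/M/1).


W = 1/(μ−λ) ⇒ μ − λ = 1/W = 1/0.565 = 1.7699
μ = λ + 1/W = 4.54 + 1.7699 = 6.3099 per hr

Final: 6.3099 /hr


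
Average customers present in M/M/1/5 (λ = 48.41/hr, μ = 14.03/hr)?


ρ = 48.41/14.03 = 3.4505
L = ρ[1 − (K+1)ρ^K + Kρ^(K+1)] / [(1−ρ)(1−ρ^(K+1))]
Numerator: 3.4505·(1 − 6·489.088057 + 5·1687.580388) = 18992.639050
Denominator: (-2.4505)·(-1686.580388) = 4132.903332
L = 18992.639050/4132.903332 = 4.5955

Final: 4.5955


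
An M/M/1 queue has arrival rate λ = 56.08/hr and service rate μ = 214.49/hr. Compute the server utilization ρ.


ρ = λ/μ = 56.08/214.49 = 0.2615

Final: 0.2615


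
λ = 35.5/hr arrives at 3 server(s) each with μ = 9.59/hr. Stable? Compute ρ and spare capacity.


Total capacity cμ = 3·9.59 = 28.77/hr
ρ = λ/(cμ) = 35.5/28.77 = 1.2339
Stable ⇔ ρ < 1: NO
Spare capacity = cμ − λ = 28.77 − 35.5 = -6.73/hr

Final: ρ = 1.2339; unstable; margin = -6.73/hr


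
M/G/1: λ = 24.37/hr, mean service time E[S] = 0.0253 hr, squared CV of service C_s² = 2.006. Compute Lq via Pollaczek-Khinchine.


ρ = λ·E[S] = 24.37·0.0253 = 0.6166
Lq = ρ²(1+C_s²)/(2(1−ρ)) = 0.3801·(1+2.006)/(2·0.3834)
= 0.3801·3.0060/0.7669 = 1.49010

Final: 1.49010


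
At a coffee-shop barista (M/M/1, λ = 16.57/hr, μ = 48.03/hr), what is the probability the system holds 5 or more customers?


ρ = 16.57/48.03 = 0.3450
P(N ≥ n) = ρ^n = 0.3450^5 = 0.004887

Final: 0.004887


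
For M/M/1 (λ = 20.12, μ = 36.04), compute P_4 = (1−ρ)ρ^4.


ρ = 20.12/36.04 = 0.5583
P_n = (1−ρ)·ρ^n = (1 − 0.5583)·0.5583^4 = 0.4417·0.097134 = 0.042907

Final: 0.042907


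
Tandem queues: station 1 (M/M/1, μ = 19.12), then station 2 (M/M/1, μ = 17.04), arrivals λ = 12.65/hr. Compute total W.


Each node sees arrival rate λ = 12.65/hr (tandem ⇒ throughput preserved).
W₁ = 1/(μ₁−λ) = 1/(19.12−12.65) = 0.15456 hr
W₂ = 1/(μ₂−λ) = 1/(17.04−12.65) = 0.22779 hr
W_total = W₁ + W₂ = 0.15456 + 0.22779 = 0.38235 hr

Final: 0.38235 hr


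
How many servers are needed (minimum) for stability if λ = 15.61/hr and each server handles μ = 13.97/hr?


Stability requires cμ > λ ⇔ c > λ/μ.
λ/μ = 15.61/13.97 = 1.1174
Minimum integer c = ⌊1.1174⌋ + 1 = 2
Check: 2·13.97 = 27.94 > 15.61, while 1·13.97 = 13.97 ≤ 15.61

Final: 2 servers


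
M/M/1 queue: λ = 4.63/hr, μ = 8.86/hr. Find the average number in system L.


ρ = λ/μ = 4.63/8.86 = 0.5226
L = ρ/(1−ρ) = 0.5226/(1 − 0.5226) = 0.5226/0.4774 = 1.0946

Final: 1.0946


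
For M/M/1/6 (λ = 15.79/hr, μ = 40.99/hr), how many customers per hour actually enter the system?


ρ = 0.3852; P_K = (1−ρ)ρ^6/(1−ρ^7) = 0.002011
λ_eff = λ(1 − P_K) = 15.79·(1 − 0.002011) = 15.79·0.997989 = 15.7582 /hr

Final: 15.7582 /hr


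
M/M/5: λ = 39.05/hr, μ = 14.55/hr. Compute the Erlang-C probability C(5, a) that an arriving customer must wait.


a = λ/μ = 2.6838; ρ = a/5 = 0.5368
P₀ = 0.065901 (from M/M/c formula)
C(c,a) = [a^c/(c!(1−ρ))]·P₀ = [139.24840/(120·0.4632)]·0.065901
= 2.50503·0.065901 = 0.165084

Final: 0.165084


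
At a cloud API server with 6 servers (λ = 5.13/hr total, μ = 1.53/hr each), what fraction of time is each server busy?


ρ = λ/(cμ) = 5.13/(6·1.53) = 5.13/9.18 = 0.5588

Final: 0.5588


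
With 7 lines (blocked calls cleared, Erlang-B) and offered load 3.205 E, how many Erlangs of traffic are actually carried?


B(7,3.205) = 0.028437 (Erlang-B)
Carried load = a(1 − B) = 3.205·(1 − 0.028437) = 3.205·0.971563 = 3.1139 E

Final: 3.1139 Erlangs


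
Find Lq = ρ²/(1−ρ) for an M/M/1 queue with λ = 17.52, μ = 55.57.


ρ = 17.52/55.57 = 0.3153
Lq = ρ²/(1−ρ) = 0.09940/0.6847 = 0.1452

Final: 0.1452


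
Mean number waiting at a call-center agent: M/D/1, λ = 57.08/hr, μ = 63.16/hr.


ρ = 57.08/63.16 = 0.9037
M/D/1: Lq = ρ²/(2(1−ρ)) = 0.8167/(2·0.09626) = 4.24221

Final: 4.24221


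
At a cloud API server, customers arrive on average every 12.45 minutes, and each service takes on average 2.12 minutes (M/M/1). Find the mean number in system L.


λ = 60/12.45 = 4.8193 /hr
μ = 60/2.12 = 28.3019 /hr
ρ = λ/μ = 4.8193/28.3019 = 0.1703
L = ρ/(1−ρ) = 0.1703/0.8297 = 0.2052

Final: 0.2052


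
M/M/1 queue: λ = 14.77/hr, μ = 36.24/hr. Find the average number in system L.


ρ = λ/μ = 14.77/36.24 = 0.4076
L = ρ/(1−ρ) = 0.4076/(1 − 0.4076) = 0.4076/0.5924 = 0.6879

Final: 0.6879


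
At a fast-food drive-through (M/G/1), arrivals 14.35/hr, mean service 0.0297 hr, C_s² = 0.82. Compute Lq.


ρ = λ·E[S] = 14.35·0.0297 = 0.4262
Lq = ρ²(1+C_s²)/(2(1−ρ)) = 0.1816·(1+0.82)/(2·0.5738)
= 0.1816·1.8200/1.1476 = 0.28807

Final: 0.28807


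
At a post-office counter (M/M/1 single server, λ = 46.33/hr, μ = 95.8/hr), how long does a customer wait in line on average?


ρ = 46.33/95.8 = 0.4836
Wq = ρ/(μ−λ) = 0.4836/(95.8 − 46.33) = 0.4836/49.47 = 0.009776 hr

Final: 0.009776 hr


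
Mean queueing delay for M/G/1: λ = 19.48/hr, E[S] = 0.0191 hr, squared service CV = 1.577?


ρ = λ·E[S] = 19.48·0.0191 = 0.3721
E[S²] = E[S]²(1+C_s²) = 0.0191²·(1+1.577) = 0.0009401
Wq = λ·E[S²]/(2(1−ρ)) = 19.48·0.0009401/(2·0.6279) = 0.01458 hr

Final: 0.01458 hr


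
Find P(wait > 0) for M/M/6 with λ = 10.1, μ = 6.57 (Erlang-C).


a = λ/μ = 1.5373; ρ = a/6 = 0.2562
P₀ = 0.214900 (from M/M/c formula)
C(c,a) = [a^c/(c!(1−ρ))]·P₀ = [13.19885/(720·0.7438)]·0.214900
= 0.02465·0.214900 = 0.005297

Final: 0.005297


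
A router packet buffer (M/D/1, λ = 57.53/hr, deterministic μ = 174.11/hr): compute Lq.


ρ = 57.53/174.11 = 0.3304
M/D/1: Lq = ρ²/(2(1−ρ)) = 0.1092/(2·0.6696) = 0.08153

Final: 0.08153


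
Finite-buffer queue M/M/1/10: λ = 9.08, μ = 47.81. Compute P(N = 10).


ρ = λ/μ = 9.08/47.81 = 0.1899
P_K = (1−ρ)ρ^K/(1−ρ^(K+1)) = (0.8101·0.00000006105)/(1 − 0.00000001159)
= 0.00000004945/1.000000 = 0.00000004945

Final: 0.00000004945


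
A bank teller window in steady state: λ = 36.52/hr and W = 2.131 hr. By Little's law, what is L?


L = λW = 36.52·2.131 = 77.8241

Final: 77.8241


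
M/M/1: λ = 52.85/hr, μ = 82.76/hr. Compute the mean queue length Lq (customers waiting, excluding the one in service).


ρ = 52.85/82.76 = 0.6386
Lq = ρ²/(1−ρ) = 0.4078/0.3614 = 1.1284

Final: 1.1284


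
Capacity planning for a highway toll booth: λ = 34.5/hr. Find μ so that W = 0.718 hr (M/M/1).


W = 1/(μ−λ) ⇒ μ − λ = 1/W = 1/0.718 = 1.3928
μ = λ + 1/W = 34.5 + 1.3928 = 35.8928 per hr

Final: 35.8928 /hr


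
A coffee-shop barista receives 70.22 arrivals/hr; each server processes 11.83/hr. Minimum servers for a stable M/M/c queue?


Stability requires cμ > λ ⇔ c > λ/μ.
λ/μ = 70.22/11.83 = 5.9358
Minimum integer c = ⌊5.9358⌋ + 1 = 6
Check: 6·11.83 = 70.98 > 70.22, while 5·11.83 = 59.15 ≤ 70.22

Final: 6 servers


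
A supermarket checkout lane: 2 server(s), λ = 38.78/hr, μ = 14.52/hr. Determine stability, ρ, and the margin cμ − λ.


Total capacity cμ = 2·14.52 = 29.04/hr
ρ = λ/(cμ) = 38.78/29.04 = 1.3354
Stable ⇔ ρ < 1: NO
Spare capacity = cμ − λ = 29.04 − 38.78 = -9.74/hr

Final: ρ = 1.3354; unstable; margin = -9.74/hr


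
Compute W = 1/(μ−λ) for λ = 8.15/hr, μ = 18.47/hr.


W = 1/(μ−λ) = 1/(18.47 − 8.15) = 1/10.32 = 0.09690 hr

Final: 0.09690 hr


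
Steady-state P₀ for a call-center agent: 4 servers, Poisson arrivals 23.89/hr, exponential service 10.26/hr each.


a = λ/μ = 23.89/10.26 = 2.3285; ρ = a/c = 0.5821
Σ_{k=0}^{3} a^k/k! (terms k=0..3) = 1.00000 + 2.32846 + 2.71086 + 2.10405 = 8.14337
Tail: a^4/(4!(1−ρ)) = 29.39511/(24·0.4179) = 2.93094
P₀ = 1/(8.14337 + 2.93094) = 1/11.07431 = 0.090299

Final: 0.090299


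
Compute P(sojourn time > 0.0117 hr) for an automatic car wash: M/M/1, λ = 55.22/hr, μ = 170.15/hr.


W ~ Exponential(μ−λ) for M/M/1.
μ − λ = 170.15 − 55.22 = 114.9300
P(W > t) = e^{−(μ−λ)t} = e^{−1.3447} = 0.260623

Final: 0.260623


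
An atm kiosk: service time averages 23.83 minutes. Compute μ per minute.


μ = 1/(service time) in consistent units.
1 minute = 1 min, so μ = 1/23.83 = 0.04196 per minute

Final: 0.04196 /min


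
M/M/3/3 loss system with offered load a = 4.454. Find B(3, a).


B(c,a) = (a^c/c!) / Σ_{k=0}^{c} a^k/k!
a^3/3! = 14.726495
Σ terms (k=0..3): 1.00000 + 4.45400 + 9.91906 + 14.72649 = 30.099553
B = 14.726495/30.099553 = 0.489260

Final: 0.489260


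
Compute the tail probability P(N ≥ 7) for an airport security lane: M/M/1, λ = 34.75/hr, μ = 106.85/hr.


ρ = 34.75/106.85 = 0.3252
P(N ≥ n) = ρ^n = 0.3252^7 = 0.0003848

Final: 0.0003848


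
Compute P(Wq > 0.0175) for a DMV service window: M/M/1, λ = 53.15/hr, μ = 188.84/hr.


ρ = 53.15/188.84 = 0.2815
P(Wq > t) = ρ·e^{−(μ−λ)t} = 0.2815·e^{−2.3746}
= 0.2815·0.093054 = 0.026191

Final: 0.026191


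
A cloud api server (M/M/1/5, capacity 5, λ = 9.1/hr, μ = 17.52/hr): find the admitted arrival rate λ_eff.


ρ = 0.5194; P_K = (1−ρ)ρ^5/(1−ρ^6) = 0.018532
λ_eff = λ(1 − P_K) = 9.1·(1 − 0.018532) = 9.1·0.981468 = 8.9314 /hr

Final: 8.9314 /hr


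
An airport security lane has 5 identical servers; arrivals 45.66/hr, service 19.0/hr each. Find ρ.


ρ = λ/(cμ) = 45.66/(5·19.0) = 45.66/95.00 = 0.4806

Final: 0.4806


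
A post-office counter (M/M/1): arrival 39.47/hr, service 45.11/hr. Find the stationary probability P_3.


ρ = 39.47/45.11 = 0.8750
P_n = (1−ρ)·ρ^n = (1 − 0.8750)·0.8750^3 = 0.1250·0.669858 = 0.083751

Final: 0.083751


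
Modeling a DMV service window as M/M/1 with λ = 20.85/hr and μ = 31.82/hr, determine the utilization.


ρ = λ/μ = 20.85/31.82 = 0.6552

Final: 0.6552


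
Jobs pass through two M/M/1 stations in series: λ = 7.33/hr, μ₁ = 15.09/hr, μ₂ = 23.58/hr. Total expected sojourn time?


Each node sees arrival rate λ = 7.33/hr (tandem ⇒ throughput preserved).
W₁ = 1/(μ₁−λ) = 1/(15.09−7.33) = 0.12887 hr
W₂ = 1/(μ₂−λ) = 1/(23.58−7.33) = 0.06154 hr
W_total = W₁ + W₂ = 0.12887 + 0.06154 = 0.19040 hr

Final: 0.19040 hr


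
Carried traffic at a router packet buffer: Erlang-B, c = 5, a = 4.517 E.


B(5,4.517) = 0.244483 (Erlang-B)
Carried load = a(1 − B) = 4.517·(1 − 0.244483) = 4.517·0.755517 = 3.4127 E

Final: 3.4127 Erlangs


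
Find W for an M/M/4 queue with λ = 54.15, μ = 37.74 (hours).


a = 1.4348; ρ = 0.3587; P₀ = 0.236303
Lq = P₀·a^c·ρ/(c!(1−ρ)²) = 0.03640
Wq = Lq/λ = 0.03640/54.15 = 0.0006722 hr
W = Wq + 1/μ = 0.0006722 + 0.02650 = 0.02717 hr

Final: 0.02717 hr


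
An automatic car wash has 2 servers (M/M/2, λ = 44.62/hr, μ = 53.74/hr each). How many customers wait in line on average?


a = λ/μ = 0.8303; ρ = a/2 = 0.4151
P₀ = 0.413281
Lq = P₀·a^c·ρ / (c!·(1−ρ)²) = 0.413281·0.68939·0.4151/(2·0.34205)
= 0.17290

Final: 0.17290


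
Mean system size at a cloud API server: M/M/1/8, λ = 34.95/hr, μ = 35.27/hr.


ρ = 34.95/35.27 = 0.9909
L = ρ[1 − (K+1)ρ^K + Kρ^(K+1)] / [(1−ρ)(1−ρ^(K+1))]
Numerator: 0.9909·(1 − 9·0.929681 + 8·0.921246) = 0.002815
Denominator: (0.009073)·(0.078754) = 0.0007145
L = 0.002815/0.0007145 = 3.9392

Final: 3.9392


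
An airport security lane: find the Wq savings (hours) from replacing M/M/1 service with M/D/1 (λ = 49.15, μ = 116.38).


ρ = 49.15/116.38 = 0.4223
Wq(M/M/1) = ρ/(μ−λ) = 0.4223/67.23 = 0.006282 hr
Wq(M/D/1) = ρ/(2(μ−λ)) = 0.003141 hr
Savings = 0.006282 − 0.003141 = 0.003141 hr

Final: 0.003141 hr


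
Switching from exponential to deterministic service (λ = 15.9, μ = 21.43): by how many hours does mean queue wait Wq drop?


ρ = 15.9/21.43 = 0.7420
Wq(M/M/1) = ρ/(μ−λ) = 0.7420/5.53 = 0.13417 hr
Wq(M/D/1) = ρ/(2(μ−λ)) = 0.06708 hr
Savings = 0.13417 − 0.06708 = 0.06708 hr

Final: 0.06708 hr


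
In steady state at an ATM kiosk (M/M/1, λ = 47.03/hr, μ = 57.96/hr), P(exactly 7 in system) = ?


ρ = 47.03/57.96 = 0.8114
P_n = (1−ρ)·ρ^n = (1 − 0.8114)·0.8114^7 = 0.1886·0.231593 = 0.043674

Final: 0.043674


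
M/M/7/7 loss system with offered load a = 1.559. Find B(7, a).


B(c,a) = (a^c/c!) / Σ_{k=0}^{c} a^k/k!
a^7/7! = 0.004441
Σ terms (k=0..7): 1.00000 + 1.55900 + 1.21524 + 0.63152 + 0.24613 + 0.07674 + 0.01994 + 0.004441 = 4.753022
B = 0.004441/4.753022 = 0.0009344

Final: 0.0009344


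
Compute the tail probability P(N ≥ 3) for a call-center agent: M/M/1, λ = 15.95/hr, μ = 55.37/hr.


ρ = 15.95/55.37 = 0.2881
P(N ≥ n) = ρ^n = 0.2881^3 = 0.023903

Final: 0.023903


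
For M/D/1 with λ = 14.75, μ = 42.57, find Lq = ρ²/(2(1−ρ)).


ρ = 14.75/42.57 = 0.3465
M/D/1: Lq = ρ²/(2(1−ρ)) = 0.1201/(2·0.6535) = 0.09185

Final: 0.09185


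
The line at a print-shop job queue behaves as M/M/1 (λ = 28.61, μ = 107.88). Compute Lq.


ρ = 28.61/107.88 = 0.2652
Lq = ρ²/(1−ρ) = 0.07033/0.7348 = 0.09572

Final: 0.09572


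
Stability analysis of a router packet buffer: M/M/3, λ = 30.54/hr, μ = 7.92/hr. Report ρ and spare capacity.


Total capacity cμ = 3·7.92 = 23.76/hr
ρ = λ/(cμ) = 30.54/23.76 = 1.2854
Stable ⇔ ρ < 1: NO
Spare capacity = cμ − λ = 23.76 − 30.54 = -6.78/hr

Final: ρ = 1.2854; unstable; margin = -6.78/hr


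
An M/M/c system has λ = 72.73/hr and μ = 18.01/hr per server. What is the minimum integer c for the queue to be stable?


Stability requires cμ > λ ⇔ c > λ/μ.
λ/μ = 72.73/18.01 = 4.0383
Minimum integer c = ⌊4.0383⌋ + 1 = 5
Check: 5·18.01 = 90.05 > 72.73, while 4·18.01 = 72.04 ≤ 72.73

Final: 5 servers


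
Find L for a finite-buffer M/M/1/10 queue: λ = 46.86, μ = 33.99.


ρ = 46.86/33.99 = 1.3786
L = ρ[1 − (K+1)ρ^K + Kρ^(K+1)] / [(1−ρ)(1−ρ^(K+1))]
Numerator: 1.3786·(1 − 11·24.803399 + 10·34.194977) = 96.659790
Denominator: (-0.3786)·(-33.194977) = 12.568972
L = 96.659790/12.568972 = 7.6903

Final: 7.6903


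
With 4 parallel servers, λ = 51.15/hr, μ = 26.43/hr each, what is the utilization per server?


ρ = λ/(cμ) = 51.15/(4·26.43) = 51.15/105.72 = 0.4838

Final: 0.4838


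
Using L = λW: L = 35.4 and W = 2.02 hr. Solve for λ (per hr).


λ = L/W = 35.4/2.02 = 17.5248 /hr

Final: 17.5248 /hr


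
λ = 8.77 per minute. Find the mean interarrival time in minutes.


Mean interarrival time = 1/λ = 1/8.77 minute = 0.11403 minute
In minutes: 0.11403 × 1 = 0.1140 min

Final: 0.1140 min


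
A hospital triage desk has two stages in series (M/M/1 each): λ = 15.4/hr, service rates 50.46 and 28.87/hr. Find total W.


Each node sees arrival rate λ = 15.4/hr (tandem ⇒ throughput preserved).
W₁ = 1/(μ₁−λ) = 1/(50.46−15.4) = 0.02852 hr
W₂ = 1/(μ₂−λ) = 1/(28.87−15.4) = 0.07424 hr
W_total = W₁ + W₂ = 0.02852 + 0.07424 = 0.10276 hr

Final: 0.10276 hr


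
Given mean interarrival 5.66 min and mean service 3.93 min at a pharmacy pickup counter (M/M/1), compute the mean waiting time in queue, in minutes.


λ = 60/5.66 = 10.6007 /hr
μ = 60/3.93 = 15.2672 /hr
ρ = λ/μ = 10.6007/15.2672 = 0.6943
Wq = ρ/(μ−λ) = 0.6943/(15.2672−10.6007) = 0.14879 hr
In minutes: 0.14879·60 = 8.928 min

Final: 8.928 min


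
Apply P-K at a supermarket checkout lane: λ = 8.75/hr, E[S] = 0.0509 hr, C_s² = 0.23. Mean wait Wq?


ρ = λ·E[S] = 8.75·0.0509 = 0.4454
E[S²] = E[S]²(1+C_s²) = 0.0509²·(1+0.23) = 0.003187
Wq = λ·E[S²]/(2(1−ρ)) = 8.75·0.003187/(2·0.5546) = 0.02514 hr

Final: 0.02514 hr


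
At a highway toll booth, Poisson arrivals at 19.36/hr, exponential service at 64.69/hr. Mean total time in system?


W = 1/(μ−λ) = 1/(64.69 − 19.36) = 1/45.33 = 0.02206 hr

Final: 0.02206 hr


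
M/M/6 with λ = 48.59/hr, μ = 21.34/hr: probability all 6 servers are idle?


a = λ/μ = 48.59/21.34 = 2.2769; ρ = a/c = 0.3795
Σ_{k=0}^{5} a^k/k! (terms k=0..5) = 1.00000 + 2.27694 + 2.59224 + 1.96746 + 1.11995 + 0.51001 = 9.46661
Tail: a^6/(6!(1−ρ)) = 139.35254/(720·0.6205) = 0.31191
P₀ = 1/(9.46661 + 0.31191) = 1/9.77852 = 0.102265

Final: 0.102265


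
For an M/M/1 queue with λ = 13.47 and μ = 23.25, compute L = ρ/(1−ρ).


ρ = λ/μ = 13.47/23.25 = 0.5794
L = ρ/(1−ρ) = 0.5794/(1 − 0.5794) = 0.5794/0.4206 = 1.3773

Final: 1.3773


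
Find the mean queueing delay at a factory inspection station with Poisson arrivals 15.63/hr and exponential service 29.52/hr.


ρ = 15.63/29.52 = 0.5295
Wq = ρ/(μ−λ) = 0.5295/(29.52 − 15.63) = 0.5295/13.89 = 0.03812 hr

Final: 0.03812 hr


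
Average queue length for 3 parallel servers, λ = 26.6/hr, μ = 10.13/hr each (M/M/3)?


a = λ/μ = 2.6259; ρ = a/3 = 0.8753
P₀ = 0.031979
Lq = P₀·a^c·ρ / (c!·(1−ρ)²) = 0.031979·18.10575·0.8753/(6·0.01555)
= 5.43086

Final: 5.43086


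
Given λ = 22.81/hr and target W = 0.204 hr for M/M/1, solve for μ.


W = 1/(μ−λ) ⇒ μ − λ = 1/W = 1/0.204 = 4.9020
μ = λ + 1/W = 22.81 + 4.9020 = 27.7120 per hr

Final: 27.7120 /hr


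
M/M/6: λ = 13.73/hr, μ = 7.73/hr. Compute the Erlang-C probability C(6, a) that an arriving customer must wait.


a = λ/μ = 1.7762; ρ = a/6 = 0.2960
P₀ = 0.169160 (from M/M/c formula)
C(c,a) = [a^c/(c!(1−ρ))]·P₀ = [31.40120/(720·0.7040)]·0.169160
= 0.06195·0.169160 = 0.010480

Final: 0.010480


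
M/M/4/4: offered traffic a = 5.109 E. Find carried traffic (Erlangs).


B(4,5.109) = 0.406857 (Erlang-B)
Carried load = a(1 − B) = 5.109·(1 − 0.406857) = 5.109·0.593143 = 3.0304 E

Final: 3.0304 Erlangs


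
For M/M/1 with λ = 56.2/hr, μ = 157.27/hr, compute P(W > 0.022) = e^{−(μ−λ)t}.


W ~ Exponential(μ−λ) for M/M/1.
μ − λ = 157.27 − 56.2 = 101.0700
P(W > t) = e^{−(μ−λ)t} = e^{−2.2235} = 0.108225

Final: 0.108225


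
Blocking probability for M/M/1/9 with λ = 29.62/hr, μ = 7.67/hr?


ρ = λ/μ = 29.62/7.67 = 3.8618
P_K = (1−ρ)ρ^K/(1−ρ^(K+1)) = (-2.8618·191032.479277)/(1 − 737729.079034)
= -546696.599757/-737728.079034 = 0.741054

Final: 0.741054


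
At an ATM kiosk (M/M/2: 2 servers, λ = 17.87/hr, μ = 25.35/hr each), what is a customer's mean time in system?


a = 0.7049; ρ = 0.3525; P₀ = 0.478781
Lq = P₀·a^c·ρ/(c!(1−ρ)²) = 0.10000
Wq = Lq/λ = 0.10000/17.87 = 0.005596 hr
W = Wq + 1/μ = 0.005596 + 0.03945 = 0.04504 hr

Final: 0.04504 hr


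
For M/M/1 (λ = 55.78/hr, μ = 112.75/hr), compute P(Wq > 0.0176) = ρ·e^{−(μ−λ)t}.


ρ = 55.78/112.75 = 0.4947
P(Wq > t) = ρ·e^{−(μ−λ)t} = 0.4947·e^{−1.0027}
= 0.4947·0.366898 = 0.181513

Final: 0.181513


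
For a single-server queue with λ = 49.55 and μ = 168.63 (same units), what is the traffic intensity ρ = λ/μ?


ρ = λ/μ = 49.55/168.63 = 0.2938

Final: 0.2938


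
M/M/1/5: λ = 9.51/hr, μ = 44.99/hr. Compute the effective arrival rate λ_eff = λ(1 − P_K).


ρ = 0.2114; P_K = (1−ρ)ρ^5/(1−ρ^6) = 0.0003328
λ_eff = λ(1 − P_K) = 9.51·(1 − 0.0003328) = 9.51·0.999667 = 9.5068 /hr

Final: 9.5068 /hr


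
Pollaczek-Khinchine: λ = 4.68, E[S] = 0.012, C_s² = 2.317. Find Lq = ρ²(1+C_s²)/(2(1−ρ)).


ρ = λ·E[S] = 4.68·0.012 = 0.05616
Lq = ρ²(1+C_s²)/(2(1−ρ)) = 0.003154·(1+2.317)/(2·0.9438)
= 0.003154·3.3170/1.8877 = 0.005542

Final: 0.005542


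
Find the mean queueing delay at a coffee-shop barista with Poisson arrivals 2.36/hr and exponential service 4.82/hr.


ρ = 2.36/4.82 = 0.4896
Wq = ρ/(μ−λ) = 0.4896/(4.82 − 2.36) = 0.4896/2.46 = 0.1990 hr

Final: 0.1990 hr


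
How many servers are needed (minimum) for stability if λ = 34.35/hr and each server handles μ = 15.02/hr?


Stability requires cμ > λ ⇔ c > λ/μ.
λ/μ = 34.35/15.02 = 2.2870
Minimum integer c = ⌊2.2870⌋ + 1 = 3
Check: 3·15.02 = 45.06 > 34.35, while 2·15.02 = 30.04 ≤ 34.35

Final: 3 servers


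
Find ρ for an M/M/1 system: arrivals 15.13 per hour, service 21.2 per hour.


ρ = λ/μ = 15.13/21.2 = 0.7137

Final: 0.7137


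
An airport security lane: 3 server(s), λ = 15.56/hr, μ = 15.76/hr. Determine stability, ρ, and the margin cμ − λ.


Total capacity cμ = 3·15.76 = 47.28/hr
ρ = λ/(cμ) = 15.56/47.28 = 0.3291
Stable ⇔ ρ < 1: YES
Spare capacity = cμ − λ = 47.28 − 15.56 = 31.72/hr

Final: ρ = 0.3291; stable; margin = 31.72/hr


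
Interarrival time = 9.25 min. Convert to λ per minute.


λ = 1/(interarrival time) in consistent units.
1 minute = 1 min, so λ = 1/9.25 = 0.1081 per minute

Final: 0.1081 /min


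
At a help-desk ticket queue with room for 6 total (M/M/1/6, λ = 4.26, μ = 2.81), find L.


ρ = 4.26/2.81 = 1.5160
L = ρ[1 − (K+1)ρ^K + Kρ^(K+1)] / [(1−ρ)(1−ρ^(K+1))]
Numerator: 1.5160·(1 − 7·12.140028 + 6·18.404455) = 40.093323
Denominator: (-0.5160)·(-17.404455) = 8.980946
L = 40.093323/8.980946 = 4.4643

Final: 4.4643


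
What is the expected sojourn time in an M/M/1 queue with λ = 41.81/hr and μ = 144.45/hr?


W = 1/(μ−λ) = 1/(144.45 − 41.81) = 1/102.64 = 0.009743 hr

Final: 0.009743 hr


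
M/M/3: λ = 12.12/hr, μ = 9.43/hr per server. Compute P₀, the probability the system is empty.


a = λ/μ = 12.12/9.43 = 1.2853; ρ = a/c = 0.4284
Σ_{k=0}^{2} a^k/k! (terms k=0..2) = 1.00000 + 1.28526 + 0.82595 = 3.11121
Tail: a^3/(3!(1−ρ)) = 2.12311/(6·0.5716) = 0.61908
P₀ = 1/(3.11121 + 0.61908) = 1/3.73028 = 0.268076

Final: 0.268076


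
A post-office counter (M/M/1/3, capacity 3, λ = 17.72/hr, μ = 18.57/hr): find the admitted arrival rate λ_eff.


ρ = 0.9542; P_K = (1−ρ)ρ^3/(1−ρ^4) = 0.232714
λ_eff = λ(1 − P_K) = 17.72·(1 − 0.232714) = 17.72·0.767286 = 13.5963 /hr

Final: 13.5963 /hr


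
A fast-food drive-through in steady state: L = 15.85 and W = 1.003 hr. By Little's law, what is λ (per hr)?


λ = L/W = 15.85/1.003 = 15.8026 /hr

Final: 15.8026 /hr


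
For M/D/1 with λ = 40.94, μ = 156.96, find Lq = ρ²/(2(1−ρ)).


ρ = 40.94/156.96 = 0.2608
M/D/1: Lq = ρ²/(2(1−ρ)) = 0.06803/(2·0.7392) = 0.04602

Final: 0.04602


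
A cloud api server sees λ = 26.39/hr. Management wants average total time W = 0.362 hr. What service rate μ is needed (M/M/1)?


W = 1/(μ−λ) ⇒ μ − λ = 1/W = 1/0.362 = 2.7624
μ = λ + 1/W = 26.39 + 2.7624 = 29.1524 per hr

Final: 29.1524 /hr


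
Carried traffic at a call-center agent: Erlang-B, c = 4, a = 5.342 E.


B(4,5.342) = 0.424413 (Erlang-B)
Carried load = a(1 − B) = 5.342·(1 − 0.424413) = 5.342·0.575587 = 3.0748 E

Final: 3.0748 Erlangs


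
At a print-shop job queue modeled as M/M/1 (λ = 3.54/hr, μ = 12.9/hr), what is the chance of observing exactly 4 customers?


ρ = 3.54/12.9 = 0.2744
P_n = (1−ρ)·ρ^n = (1 − 0.2744)·0.2744^4 = 0.7256·0.005671 = 0.004115

Final: 0.004115


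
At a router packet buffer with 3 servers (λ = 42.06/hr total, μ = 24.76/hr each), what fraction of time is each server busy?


ρ = λ/(cμ) = 42.06/(3·24.76) = 42.06/74.28 = 0.5662

Final: 0.5662


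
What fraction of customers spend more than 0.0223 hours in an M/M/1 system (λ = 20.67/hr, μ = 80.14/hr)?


W ~ Exponential(μ−λ) for M/M/1.
μ − λ = 80.14 − 20.67 = 59.4700
P(W > t) = e^{−(μ−λ)t} = e^{−1.3262} = 0.265489

Final: 0.265489


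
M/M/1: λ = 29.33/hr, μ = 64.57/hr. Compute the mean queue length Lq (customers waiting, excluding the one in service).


ρ = 29.33/64.57 = 0.4542
Lq = ρ²/(1−ρ) = 0.2063/0.5458 = 0.3781

Final: 0.3781


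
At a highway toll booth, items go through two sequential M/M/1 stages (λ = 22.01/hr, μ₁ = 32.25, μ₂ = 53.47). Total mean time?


Each node sees arrival rate λ = 22.01/hr (tandem ⇒ throughput preserved).
W₁ = 1/(μ₁−λ) = 1/(32.25−22.01) = 0.09766 hr
W₂ = 1/(μ₂−λ) = 1/(53.47−22.01) = 0.03179 hr
W_total = W₁ + W₂ = 0.09766 + 0.03179 = 0.12944 hr

Final: 0.12944 hr


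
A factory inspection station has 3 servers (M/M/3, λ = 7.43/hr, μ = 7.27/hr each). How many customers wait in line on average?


a = λ/μ = 1.0220; ρ = a/3 = 0.3407
P₀ = 0.355353
Lq = P₀·a^c·ρ / (c!·(1−ρ)²) = 0.355353·1.06749·0.3407/(6·0.43472)
= 0.04954

Final: 0.04954


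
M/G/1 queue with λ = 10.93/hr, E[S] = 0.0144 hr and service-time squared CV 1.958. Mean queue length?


ρ = λ·E[S] = 10.93·0.0144 = 0.1574
Lq = ρ²(1+C_s²)/(2(1−ρ)) = 0.02477·(1+1.958)/(2·0.8426)
= 0.02477·2.9580/1.6852 = 0.04348

Final: 0.04348


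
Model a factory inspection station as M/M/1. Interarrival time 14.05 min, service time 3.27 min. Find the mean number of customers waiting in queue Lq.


λ = 60/14.05 = 4.2705 /hr
μ = 60/3.27 = 18.3486 /hr
ρ = λ/μ = 4.2705/18.3486 = 0.2327
Lq = ρ²/(1−ρ) = 0.05417/0.7673 = 0.07060

Final: 0.07060


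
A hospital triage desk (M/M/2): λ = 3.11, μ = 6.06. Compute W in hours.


a = 0.5132; ρ = 0.2566; P₀ = 0.591596
Lq = P₀·a^c·ρ/(c!(1−ρ)²) = 0.03617
Wq = Lq/λ = 0.03617/3.11 = 0.01163 hr
W = Wq + 1/μ = 0.01163 + 0.16502 = 0.17665 hr

Final: 0.17665 hr


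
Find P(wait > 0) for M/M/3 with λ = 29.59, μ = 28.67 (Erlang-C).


a = λ/μ = 1.0321; ρ = a/3 = 0.3440
P₀ = 0.351615 (from M/M/c formula)
C(c,a) = [a^c/(c!(1−ρ))]·P₀ = [1.09939/(6·0.6560)]·0.351615
= 0.27933·0.351615 = 0.098216

Final: 0.098216


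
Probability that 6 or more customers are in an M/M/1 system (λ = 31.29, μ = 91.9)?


ρ = 31.29/91.9 = 0.3405
P(N ≥ n) = ρ^n = 0.3405^6 = 0.001558

Final: 0.001558


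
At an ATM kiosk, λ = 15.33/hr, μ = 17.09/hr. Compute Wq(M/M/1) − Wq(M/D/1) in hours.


ρ = 15.33/17.09 = 0.8970
Wq(M/M/1) = ρ/(μ−λ) = 0.8970/1.76 = 0.50967 hr
Wq(M/D/1) = ρ/(2(μ−λ)) = 0.25483 hr
Savings = 0.50967 − 0.25483 = 0.25483 hr

Final: 0.25483 hr


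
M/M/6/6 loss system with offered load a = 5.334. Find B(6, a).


B(c,a) = (a^c/c!) / Σ_{k=0}^{c} a^k/k!
a^6/6! = 31.987888
Σ terms (k=0..6): 1.00000 + 5.33400 + 14.22578 + 25.29343 + 33.72879 + 35.98188 + 31.98789 = 147.551770
B = 31.987888/147.551770 = 0.216791

Final: 0.216791


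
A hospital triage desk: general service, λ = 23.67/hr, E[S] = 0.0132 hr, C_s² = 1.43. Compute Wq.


ρ = λ·E[S] = 23.67·0.0132 = 0.3124
E[S²] = E[S]²(1+C_s²) = 0.0132²·(1+1.43) = 0.0004234
Wq = λ·E[S²]/(2(1−ρ)) = 23.67·0.0004234/(2·0.6876) = 0.007288 hr

Final: 0.007288 hr


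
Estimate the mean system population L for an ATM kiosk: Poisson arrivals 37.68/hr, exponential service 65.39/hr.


ρ = λ/μ = 37.68/65.39 = 0.5762
L = ρ/(1−ρ) = 0.5762/(1 − 0.5762) = 0.5762/0.4238 = 1.3598

Final: 1.3598


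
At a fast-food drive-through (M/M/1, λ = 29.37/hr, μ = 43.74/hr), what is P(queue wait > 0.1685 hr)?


ρ = 29.37/43.74 = 0.6715
P(Wq > t) = ρ·e^{−(μ−λ)t} = 0.6715·e^{−2.4213}
= 0.6715·0.088802 = 0.059628

Final: 0.059628


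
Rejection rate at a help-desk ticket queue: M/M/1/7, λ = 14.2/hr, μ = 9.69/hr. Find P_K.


ρ = λ/μ = 14.2/9.69 = 1.4654
P_K = (1−ρ)ρ^K/(1−ρ^(K+1)) = (-0.4654·14.512825)/(1 − 21.267505)
= -6.754679/-20.267505 = 0.333276

Final: 0.333276


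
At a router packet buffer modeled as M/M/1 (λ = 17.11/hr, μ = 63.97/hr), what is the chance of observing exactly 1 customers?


ρ = 17.11/63.97 = 0.2675
P_n = (1−ρ)·ρ^n = (1 − 0.2675)·0.2675^1 = 0.7325·0.267469 = 0.195929

Final: 0.195929


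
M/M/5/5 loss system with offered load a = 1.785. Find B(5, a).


B(c,a) = (a^c/c!) / Σ_{k=0}^{c} a^k/k!
a^5/5! = 0.151011
Σ terms (k=0..5): 1.00000 + 1.78500 + 1.59311 + 0.94790 + 0.42300 + 0.15101 = 5.900027
B = 0.151011/5.900027 = 0.025595

Final: 0.025595


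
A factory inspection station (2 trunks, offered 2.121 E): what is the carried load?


B(2,2.121) = 0.418843 (Erlang-B)
Carried load = a(1 − B) = 2.121·(1 − 0.418843) = 2.121·0.581157 = 1.2326 E

Final: 1.2326 Erlangs


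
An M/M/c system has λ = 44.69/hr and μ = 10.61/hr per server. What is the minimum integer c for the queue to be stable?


Stability requires cμ > λ ⇔ c > λ/μ.
λ/μ = 44.69/10.61 = 4.2121
Minimum integer c = ⌊4.2121⌋ + 1 = 5
Check: 5·10.61 = 53.05 > 44.69, while 4·10.61 = 42.44 ≤ 44.69

Final: 5 servers


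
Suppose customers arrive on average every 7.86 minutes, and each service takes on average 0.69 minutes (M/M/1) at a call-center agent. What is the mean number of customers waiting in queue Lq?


λ = 60/7.86 = 7.6336 /hr
μ = 60/0.69 = 86.9565 /hr
ρ = λ/μ = 7.6336/86.9565 = 0.08779
Lq = ρ²/(1−ρ) = 0.007706/0.9122 = 0.008448

Final: 0.008448


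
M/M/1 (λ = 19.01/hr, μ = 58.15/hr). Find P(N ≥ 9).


ρ = 19.01/58.15 = 0.3269
P(N ≥ n) = ρ^n = 0.3269^9 = 0.00004265

Final: 0.00004265


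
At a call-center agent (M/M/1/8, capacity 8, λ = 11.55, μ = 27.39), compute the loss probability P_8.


ρ = λ/μ = 11.55/27.39 = 0.4217
P_K = (1−ρ)ρ^K/(1−ρ^(K+1)) = (0.5783·0.0009998)/(1 − 0.0004216)
= 0.0005782/0.999578 = 0.0005785

Final: 0.0005785


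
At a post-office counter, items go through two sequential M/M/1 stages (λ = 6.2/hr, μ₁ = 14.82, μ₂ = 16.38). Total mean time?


Each node sees arrival rate λ = 6.2/hr (tandem ⇒ throughput preserved).
W₁ = 1/(μ₁−λ) = 1/(14.82−6.2) = 0.11601 hr
W₂ = 1/(μ₂−λ) = 1/(16.38−6.2) = 0.09823 hr
W_total = W₁ + W₂ = 0.11601 + 0.09823 = 0.21424 hr

Final: 0.21424 hr


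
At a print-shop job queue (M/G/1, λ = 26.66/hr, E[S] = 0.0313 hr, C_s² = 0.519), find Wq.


ρ = λ·E[S] = 26.66·0.0313 = 0.8345
E[S²] = E[S]²(1+C_s²) = 0.0313²·(1+0.519) = 0.001488
Wq = λ·E[S²]/(2(1−ρ)) = 26.66·0.001488/(2·0.1655) = 0.11983 hr

Final: 0.11983 hr


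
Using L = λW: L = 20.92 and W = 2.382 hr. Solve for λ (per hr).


λ = L/W = 20.92/2.382 = 8.7825 /hr

Final: 8.7825 /hr


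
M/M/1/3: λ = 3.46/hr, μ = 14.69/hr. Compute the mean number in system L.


ρ = 3.46/14.69 = 0.2355
L = ρ[1 − (K+1)ρ^K + Kρ^(K+1)] / [(1−ρ)(1−ρ^(K+1))]
Numerator: 0.2355·(1 − 4·0.013067 + 3·0.003078) = 0.225399
Denominator: (0.7645)·(0.996922) = 0.762113
L = 0.225399/0.762113 = 0.2958

Final: 0.2958


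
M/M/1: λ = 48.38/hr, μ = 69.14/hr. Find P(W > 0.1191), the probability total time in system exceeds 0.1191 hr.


W ~ Exponential(μ−λ) for M/M/1.
μ − λ = 69.14 − 48.38 = 20.7600
P(W > t) = e^{−(μ−λ)t} = e^{−2.4725} = 0.084372

Final: 0.084372


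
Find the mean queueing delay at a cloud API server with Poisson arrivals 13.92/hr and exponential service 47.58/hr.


ρ = 13.92/47.58 = 0.2926
Wq = ρ/(μ−λ) = 0.2926/(47.58 − 13.92) = 0.2926/33.66 = 0.008692 hr

Final: 0.008692 hr


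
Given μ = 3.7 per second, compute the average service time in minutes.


Mean service time = 1/μ = 1/3.7 second = 0.27027 second
In minutes: 0.27027 × 0.0166667 = 0.004505 min

Final: 0.004505 min


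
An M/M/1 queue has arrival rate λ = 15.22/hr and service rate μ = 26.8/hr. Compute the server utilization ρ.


ρ = λ/μ = 15.22/26.8 = 0.5679

Final: 0.5679


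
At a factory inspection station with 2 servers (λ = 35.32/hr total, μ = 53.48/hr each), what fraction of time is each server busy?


ρ = λ/(cμ) = 35.32/(2·53.48) = 35.32/106.96 = 0.3302

Final: 0.3302


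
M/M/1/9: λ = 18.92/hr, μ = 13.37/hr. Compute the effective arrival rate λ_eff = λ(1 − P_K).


ρ = 1.4151; P_K = (1−ρ)ρ^9/(1−ρ^10) = 0.302741
λ_eff = λ(1 − P_K) = 18.92·(1 − 0.302741) = 18.92·0.697259 = 13.1921 /hr

Final: 13.1921 /hr


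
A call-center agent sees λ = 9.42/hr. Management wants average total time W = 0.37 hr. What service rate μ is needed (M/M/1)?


W = 1/(μ−λ) ⇒ μ − λ = 1/W = 1/0.37 = 2.7027
μ = λ + 1/W = 9.42 + 2.7027 = 12.1227 per hr

Final: 12.1227 /hr


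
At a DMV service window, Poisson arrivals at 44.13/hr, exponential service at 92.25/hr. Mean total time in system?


W = 1/(μ−λ) = 1/(92.25 − 44.13) = 1/48.12 = 0.02078 hr

Final: 0.02078 hr


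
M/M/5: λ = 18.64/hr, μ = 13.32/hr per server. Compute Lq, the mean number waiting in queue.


a = λ/μ = 1.3994; ρ = a/5 = 0.2799
P₀ = 0.246475
Lq = P₀·a^c·ρ / (c!·(1−ρ)²) = 0.246475·5.36671·0.2799/(120·0.51857)
= 0.005949

Final: 0.005949


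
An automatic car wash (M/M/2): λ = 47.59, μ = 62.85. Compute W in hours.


a = 0.7572; ρ = 0.3786; P₀ = 0.450747
Lq = P₀·a^c·ρ/(c!(1−ρ)²) = 0.12670
Wq = Lq/λ = 0.12670/47.59 = 0.002662 hr
W = Wq + 1/μ = 0.002662 + 0.01591 = 0.01857 hr

Final: 0.01857 hr


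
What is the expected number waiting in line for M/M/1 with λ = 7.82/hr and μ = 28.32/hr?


ρ = 7.82/28.32 = 0.2761
Lq = ρ²/(1−ρ) = 0.07625/0.7239 = 0.1053

Final: 0.1053


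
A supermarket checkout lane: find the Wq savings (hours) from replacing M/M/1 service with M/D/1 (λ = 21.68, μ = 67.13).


ρ = 21.68/67.13 = 0.3230
Wq(M/M/1) = ρ/(μ−λ) = 0.3230/45.45 = 0.007106 hr
Wq(M/D/1) = ρ/(2(μ−λ)) = 0.003553 hr
Savings = 0.007106 − 0.003553 = 0.003553 hr

Final: 0.003553 hr


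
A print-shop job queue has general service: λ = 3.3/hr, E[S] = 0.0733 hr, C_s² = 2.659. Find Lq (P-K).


ρ = λ·E[S] = 3.3·0.0733 = 0.2419
Lq = ρ²(1+C_s²)/(2(1−ρ)) = 0.05851·(1+2.659)/(2·0.7581)
= 0.05851·3.6590/1.5162 = 0.14120

Final: 0.14120


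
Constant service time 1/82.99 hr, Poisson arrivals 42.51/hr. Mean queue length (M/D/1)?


ρ = 42.51/82.99 = 0.5122
M/D/1: Lq = ρ²/(2(1−ρ)) = 0.2624/(2·0.4878) = 0.26896

Final: 0.26896


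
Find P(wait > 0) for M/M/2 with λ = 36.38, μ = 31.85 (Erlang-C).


a = λ/μ = 1.1422; ρ = a/2 = 0.5711
P₀ = 0.272982 (from M/M/c formula)
C(c,a) = [a^c/(c!(1−ρ))]·P₀ = [1.30469/(2·0.4289)]·0.272982
= 1.52102·0.272982 = 0.415211

Final: 0.415211


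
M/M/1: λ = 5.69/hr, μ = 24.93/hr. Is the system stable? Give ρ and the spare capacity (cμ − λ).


Total capacity cμ = 1·24.93 = 24.93/hr
ρ = λ/(cμ) = 5.69/24.93 = 0.2282
Stable ⇔ ρ < 1: YES
Spare capacity = cμ − λ = 24.93 − 5.69 = 19.24/hr

Final: ρ = 0.2282; stable; margin = 19.24/hr


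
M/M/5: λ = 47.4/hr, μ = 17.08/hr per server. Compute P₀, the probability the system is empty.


a = λ/μ = 47.4/17.08 = 2.7752; ρ = a/c = 0.5550
Σ_{k=0}^{4} a^k/k! (terms k=0..4) = 1.00000 + 2.77518 + 3.85080 + 3.56222 + 2.47144 = 13.65963
Tail: a^5/(5!(1−ρ)) = 164.60855/(120·0.4450) = 3.08280
P₀ = 1/(13.65963 + 3.08280) = 1/16.74243 = 0.059728

Final: 0.059728


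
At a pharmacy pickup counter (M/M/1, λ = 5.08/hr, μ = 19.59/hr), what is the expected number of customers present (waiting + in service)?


ρ = λ/μ = 5.08/19.59 = 0.2593
L = ρ/(1−ρ) = 0.2593/(1 − 0.2593) = 0.2593/0.7407 = 0.3501

Final: 0.3501


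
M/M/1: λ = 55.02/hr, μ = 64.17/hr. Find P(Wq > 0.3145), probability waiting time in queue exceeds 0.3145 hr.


ρ = 55.02/64.17 = 0.8574
P(Wq > t) = ρ·e^{−(μ−λ)t} = 0.8574·e^{−2.8777}
= 0.8574·0.056265 = 0.048243

Final: 0.048243


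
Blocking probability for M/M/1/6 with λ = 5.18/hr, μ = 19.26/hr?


ρ = λ/μ = 5.18/19.26 = 0.2690
P_K = (1−ρ)ρ^K/(1−ρ^(K+1)) = (0.7310·0.0003785)/(1 − 0.0001018)
= 0.0002767/0.999898 = 0.0002767

Final: 0.0002767


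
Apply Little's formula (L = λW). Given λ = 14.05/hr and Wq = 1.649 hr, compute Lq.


Lq = λWq = 14.05·1.649 = 23.1684

Final: 23.1684


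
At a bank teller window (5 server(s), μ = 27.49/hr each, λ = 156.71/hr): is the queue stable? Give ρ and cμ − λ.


Total capacity cμ = 5·27.49 = 137.45/hr
ρ = λ/(cμ) = 156.71/137.45 = 1.1401
Stable ⇔ ρ < 1: NO
Spare capacity = cμ − λ = 137.45 − 156.71 = -19.26/hr

Final: ρ = 1.1401; unstable; margin = -19.26/hr


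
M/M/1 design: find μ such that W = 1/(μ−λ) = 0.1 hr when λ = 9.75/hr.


W = 1/(μ−λ) ⇒ μ − λ = 1/W = 1/0.1 = 10.0000
μ = λ + 1/W = 9.75 + 10.0000 = 19.7500 per hr

Final: 19.7500 /hr


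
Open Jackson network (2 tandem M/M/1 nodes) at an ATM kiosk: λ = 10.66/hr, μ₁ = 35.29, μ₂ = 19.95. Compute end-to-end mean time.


Each node sees arrival rate λ = 10.66/hr (tandem ⇒ throughput preserved).
W₁ = 1/(μ₁−λ) = 1/(35.29−10.66) = 0.04060 hr
W₂ = 1/(μ₂−λ) = 1/(19.95−10.66) = 0.10764 hr
W_total = W₁ + W₂ = 0.04060 + 0.10764 = 0.14824 hr

Final: 0.14824 hr


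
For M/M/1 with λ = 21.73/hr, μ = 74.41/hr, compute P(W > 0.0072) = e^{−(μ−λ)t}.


W ~ Exponential(μ−λ) for M/M/1.
μ − λ = 74.41 − 21.73 = 52.6800
P(W > t) = e^{−(μ−λ)t} = e^{−0.3793} = 0.684343

Final: 0.684343


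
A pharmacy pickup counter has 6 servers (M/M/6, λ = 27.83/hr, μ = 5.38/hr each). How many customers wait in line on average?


a = λ/μ = 5.1729; ρ = a/6 = 0.8621
P₀ = 0.003374
Lq = P₀·a^c·ρ / (c!·(1−ρ)²) = 0.003374·19159.56233·0.8621/(720·0.01900)
= 4.07354

Final: 4.07354
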